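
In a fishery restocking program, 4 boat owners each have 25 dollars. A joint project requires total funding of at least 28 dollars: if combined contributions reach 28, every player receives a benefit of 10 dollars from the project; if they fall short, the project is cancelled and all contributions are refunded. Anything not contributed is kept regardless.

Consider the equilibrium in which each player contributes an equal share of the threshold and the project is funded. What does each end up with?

28 dollars

Equal share of the threshold: 28/4 = 7.
At this profile no one gains by cutting their contribution: any cut drops the total below 28, the project is cancelled, contributions are refunded, and the deviator ends with 25, which is less than 25 − 7 + 10 = 28. Contributing more than 7 just wastes the excess. So contributing exactly 7 is a best response.
Each player's payoff: 25 − 7 + 10 = 28.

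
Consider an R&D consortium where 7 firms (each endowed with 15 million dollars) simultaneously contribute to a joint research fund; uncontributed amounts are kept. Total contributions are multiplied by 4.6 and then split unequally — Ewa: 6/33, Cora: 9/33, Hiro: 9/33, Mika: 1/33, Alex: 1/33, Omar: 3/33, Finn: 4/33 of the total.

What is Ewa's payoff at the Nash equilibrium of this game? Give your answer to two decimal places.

Player j's private return per contributed unit is 4.6 × (j's share). Contributing is weakly dominant for j when that share is at least 1/4.6 = 0.2174, and contributing 0 is dominant otherwise.
Cora and Hiro are above the threshold, contributing 15 each; the remaining 5 contribute 0. Total contributed: 30.
Ewa keeps 15 and receives 4.6 × 30 × 6/33 = 25.09 from the joint research fund, for a payoff of 40.09.

40.09 million dollars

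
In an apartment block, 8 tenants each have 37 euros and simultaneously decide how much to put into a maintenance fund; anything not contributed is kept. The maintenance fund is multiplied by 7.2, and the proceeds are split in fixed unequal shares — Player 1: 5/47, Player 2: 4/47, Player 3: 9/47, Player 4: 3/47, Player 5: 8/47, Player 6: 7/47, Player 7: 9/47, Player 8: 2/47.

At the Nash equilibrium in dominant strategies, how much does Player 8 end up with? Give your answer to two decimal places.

82.34 euros

A player with share s gets back 7.2·s per unit contributed, so full contribution is dominant for anyone with s > 1/7.2 = 0.1389 and zero contribution is dominant for anyone below.
The shares above 0.1389 belong to Player 3, Player 5, Player 6 and Player 7, contributing 37 each; the remaining 4 contribute 0. Total contributed: 148.
Player 8 keeps 37 and receives 7.2 × 148 × 2/47 = 45.34 from the maintenance fund, for a payoff of 82.34.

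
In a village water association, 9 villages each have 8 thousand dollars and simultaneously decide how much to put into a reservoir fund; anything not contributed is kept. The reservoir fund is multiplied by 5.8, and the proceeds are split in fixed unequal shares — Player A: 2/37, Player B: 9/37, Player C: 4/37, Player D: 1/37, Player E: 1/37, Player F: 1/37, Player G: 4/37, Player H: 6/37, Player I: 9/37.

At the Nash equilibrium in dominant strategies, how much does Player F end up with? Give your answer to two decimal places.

For player j, contributing a unit is worthwhile iff 5.8 × (j's share) ≥ 1, i.e. iff j's share is at least 0.1724.
The shares above 0.1724 belong to Player B and Player I, contributing 8 each; the remaining 7 contribute 0. Total contributed: 16.
Player F keeps 8 and receives 5.8 × 16 × 1/37 = 2.51 from the reservoir fund, for a payoff of 10.51.

10.51 thousand dollars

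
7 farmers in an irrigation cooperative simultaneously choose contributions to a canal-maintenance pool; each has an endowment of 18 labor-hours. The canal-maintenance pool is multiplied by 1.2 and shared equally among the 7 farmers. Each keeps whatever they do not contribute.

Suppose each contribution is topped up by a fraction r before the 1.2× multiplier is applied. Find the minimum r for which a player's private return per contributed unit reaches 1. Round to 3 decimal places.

4.833

With matching at rate r, one contributed unit becomes (1 + r) in the canal-maintenance pool and returns 1.2 × (1 + r) / 7 to the contributor.
Setting this equal to 1: 1 + r = 7/1.2 = 5.8333.
So the minimum matching rate is r = 5.8333 − 1 = 4.833.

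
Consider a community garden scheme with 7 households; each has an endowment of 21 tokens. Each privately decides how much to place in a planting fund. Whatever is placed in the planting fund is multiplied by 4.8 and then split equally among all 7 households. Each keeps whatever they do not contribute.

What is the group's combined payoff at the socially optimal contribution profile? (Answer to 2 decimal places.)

705.60 tokens

Each contributed unit returns 4.800 to the group as a whole (0.6857 to each of 7 players), which exceeds 1, so the social optimum is full contribution: group total = 4.800 × 147 = 705.60.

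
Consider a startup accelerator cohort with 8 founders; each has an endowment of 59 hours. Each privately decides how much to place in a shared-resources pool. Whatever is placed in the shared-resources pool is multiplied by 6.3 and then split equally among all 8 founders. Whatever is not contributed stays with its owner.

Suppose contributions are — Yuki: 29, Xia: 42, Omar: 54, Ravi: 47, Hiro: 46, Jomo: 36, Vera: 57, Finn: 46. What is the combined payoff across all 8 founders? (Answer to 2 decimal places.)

Total contributed: 29 + 42 + 54 + 47 + 46 + 36 + 57 + 46 = 357; total kept: 8 × 59 − 357 = 115.
The shared-resources pool pays out 6.3 × 357 = 2249.10 in aggregate.
Group total = 115 + 2249.10 = 2364.10.

2364.10 hours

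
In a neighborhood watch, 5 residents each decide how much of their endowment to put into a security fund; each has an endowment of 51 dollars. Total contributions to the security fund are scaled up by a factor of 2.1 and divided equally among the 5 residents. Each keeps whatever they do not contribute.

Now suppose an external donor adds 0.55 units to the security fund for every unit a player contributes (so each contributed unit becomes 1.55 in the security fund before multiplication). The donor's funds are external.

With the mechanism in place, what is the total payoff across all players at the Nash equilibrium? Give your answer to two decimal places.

255.00 dollars

With the mechanism, a contributed unit returns 2.1 × 1.55 / 5 = 0.6510 per unit of net cost — still below 1 — so contributing 0 remains dominant for every player.
Everyone keeps their endowment and the group total is 5 × 51 = 255.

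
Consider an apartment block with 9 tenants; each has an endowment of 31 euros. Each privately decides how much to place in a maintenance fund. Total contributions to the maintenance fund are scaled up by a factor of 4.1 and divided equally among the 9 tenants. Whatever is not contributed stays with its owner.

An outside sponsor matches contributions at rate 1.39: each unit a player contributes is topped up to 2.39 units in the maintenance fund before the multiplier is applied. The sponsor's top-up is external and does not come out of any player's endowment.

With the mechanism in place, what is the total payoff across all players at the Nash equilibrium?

2733.92 euros

With the mechanism, a contributed unit returns 4.1 × 2.39 / 9 = 1.0888 per unit of net cost to the contributor — now above 1 — so contributing fully is weakly dominant for every player.
At the Nash equilibrium everyone contributes 31. Group total payoff = 4.1 × 2.39 × 279 = 2733.92.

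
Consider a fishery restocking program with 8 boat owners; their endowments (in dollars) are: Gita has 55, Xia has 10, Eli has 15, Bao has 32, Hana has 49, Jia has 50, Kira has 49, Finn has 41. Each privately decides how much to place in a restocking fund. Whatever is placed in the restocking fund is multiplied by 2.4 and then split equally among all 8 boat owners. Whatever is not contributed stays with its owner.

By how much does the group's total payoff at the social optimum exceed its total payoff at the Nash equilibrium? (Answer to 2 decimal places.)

The private return per contributed unit is 2.4/8 = 0.3000 < 1 for every player regardless of endowment, so the Nash equilibrium is zero contribution and the group total is Σ E_j = 55 + 10 + 15 + 32 + 49 + 50 + 49 + 41 = 301.
Each contributed unit returns 2.400 to the group, so the social optimum is full contribution by everyone: group total = 2.400 × 301 = 722.40.
Efficiency loss = (2.400 − 1) × 301 = 421.40.

421.40 dollars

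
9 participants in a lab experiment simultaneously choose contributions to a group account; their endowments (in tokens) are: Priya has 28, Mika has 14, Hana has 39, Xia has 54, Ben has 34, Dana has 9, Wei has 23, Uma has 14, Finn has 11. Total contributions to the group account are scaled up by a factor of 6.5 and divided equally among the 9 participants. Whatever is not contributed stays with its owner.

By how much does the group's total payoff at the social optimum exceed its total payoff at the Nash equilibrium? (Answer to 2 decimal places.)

The private return per contributed unit is 6.5/9 = 0.7222 < 1 for every player regardless of endowment, so the Nash equilibrium is zero contribution and the group total is Σ E_j = 28 + 14 + 39 + 54 + 34 + 9 + 23 + 14 + 11 = 226.
Each contributed unit returns 6.500 to the group, so the social optimum is full contribution by everyone: group total = 6.500 × 226 = 1469.00.
Efficiency loss = (6.500 − 1) × 226 = 1243.00.

1243.00 tokens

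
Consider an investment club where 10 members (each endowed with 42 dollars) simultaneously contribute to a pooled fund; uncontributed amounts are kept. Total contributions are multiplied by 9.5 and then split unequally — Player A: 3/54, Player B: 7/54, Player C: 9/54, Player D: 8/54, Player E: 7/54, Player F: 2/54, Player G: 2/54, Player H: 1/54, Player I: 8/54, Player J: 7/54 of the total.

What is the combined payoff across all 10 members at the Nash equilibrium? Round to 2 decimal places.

2562.00 dollars

Player j's private return per contributed unit is 9.5 × (j's share). Contributing is weakly dominant for j when that share is at least 1/9.5 = 0.1053, and contributing 0 is dominant otherwise.
Player B, Player C, Player D, Player E, Player I and Player J clear that bar, contributing 42 each; the remaining 4 contribute 0. Total contributed: 252.
The pooled fund pays out 9.5 × 252 = 2394.00 in total (split across the unequal shares, but the aggregate is all that matters for the group sum).
The 4 free-riders keep 42 each, adding 168. Group total = 168 + 2394.00 = 2562.00.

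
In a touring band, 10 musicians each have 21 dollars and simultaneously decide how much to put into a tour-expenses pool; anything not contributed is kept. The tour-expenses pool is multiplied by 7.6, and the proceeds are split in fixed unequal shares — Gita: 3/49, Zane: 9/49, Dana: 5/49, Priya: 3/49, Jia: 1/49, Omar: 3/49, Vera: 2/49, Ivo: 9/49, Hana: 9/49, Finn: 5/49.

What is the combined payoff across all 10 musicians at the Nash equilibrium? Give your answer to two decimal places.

625.80 dollars

Each unit j contributes comes back to j as 7.6 × (j's share), so j prefers to contribute only if that share exceeds 1/7.6 = 0.1316; otherwise keeping the unit dominates.
The shares above 0.1316 belong to Zane, Ivo and Hana, contributing 21 each; the remaining 7 contribute 0. Total contributed: 63.
The tour-expenses pool pays out 7.6 × 63 = 478.80 in total (split across the unequal shares, but the aggregate is all that matters for the group sum).
The 7 free-riders keep 21 each, adding 147. Group total = 147 + 478.80 = 625.80.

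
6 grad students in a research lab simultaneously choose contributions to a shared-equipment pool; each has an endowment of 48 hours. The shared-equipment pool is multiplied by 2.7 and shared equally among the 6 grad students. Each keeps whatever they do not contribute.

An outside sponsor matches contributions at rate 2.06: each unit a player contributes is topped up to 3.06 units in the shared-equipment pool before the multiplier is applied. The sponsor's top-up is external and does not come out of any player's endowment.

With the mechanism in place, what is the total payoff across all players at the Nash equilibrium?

2379.46 hours

The effective private return per unit is now 2.7 × 3.06 / 6 = 1.3770 > 1, so every player's dominant strategy flips to full contribution.
So the Nash equilibrium is full contribution by all 6; the group earns 2.7 × 3.06 × 288 = 2379.46.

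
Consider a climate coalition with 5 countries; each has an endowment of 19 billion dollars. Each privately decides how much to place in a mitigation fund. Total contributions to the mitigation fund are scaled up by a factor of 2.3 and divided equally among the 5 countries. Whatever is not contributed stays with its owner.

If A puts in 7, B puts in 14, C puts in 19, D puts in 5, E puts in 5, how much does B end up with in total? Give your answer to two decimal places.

Total contributed: 7 + 14 + 19 + 5 + 5 = 50.
Each receives 2.3 × 50 / 5 = 23.00 from the mitigation fund.
B keeps 19 − 14 = 5, so B's payoff is 5 + 23.00 = 28.00.

28.00 billion dollars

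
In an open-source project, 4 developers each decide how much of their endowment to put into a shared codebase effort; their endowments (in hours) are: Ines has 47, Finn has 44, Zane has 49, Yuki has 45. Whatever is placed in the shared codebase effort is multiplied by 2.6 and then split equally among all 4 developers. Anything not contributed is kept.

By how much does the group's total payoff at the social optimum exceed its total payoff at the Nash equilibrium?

The private return per contributed unit is 2.6/4 = 0.6500 < 1 for every player regardless of endowment, so the Nash equilibrium is zero contribution and the group total is Σ E_j = 47 + 44 + 49 + 45 = 185.
Each contributed unit returns 2.600 to the group, so the social optimum is full contribution by everyone: group total = 2.600 × 185 = 481.00.
Efficiency loss = (2.600 − 1) × 185 = 296.00.

296.00 hours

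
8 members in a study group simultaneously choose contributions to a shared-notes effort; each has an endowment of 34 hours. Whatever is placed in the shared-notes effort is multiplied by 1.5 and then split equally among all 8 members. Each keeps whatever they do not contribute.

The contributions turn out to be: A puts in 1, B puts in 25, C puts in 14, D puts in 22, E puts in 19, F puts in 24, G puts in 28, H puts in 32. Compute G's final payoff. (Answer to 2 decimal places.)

36.94 hours

Total contributed: 1 + 25 + 14 + 22 + 19 + 24 + 28 + 32 = 165.
Each receives 1.5 × 165 / 8 = 30.94 from the shared-notes effort.
G keeps 34 − 28 = 6, so G's payoff is 6 + 30.94 = 36.94.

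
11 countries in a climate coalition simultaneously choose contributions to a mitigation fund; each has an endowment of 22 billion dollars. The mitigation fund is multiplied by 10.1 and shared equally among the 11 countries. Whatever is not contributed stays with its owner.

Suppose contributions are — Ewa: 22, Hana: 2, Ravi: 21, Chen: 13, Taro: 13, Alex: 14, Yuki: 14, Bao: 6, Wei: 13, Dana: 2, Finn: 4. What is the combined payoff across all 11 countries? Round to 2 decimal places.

Total contributed: 22 + 2 + 21 + 13 + 13 + 14 + 14 + 6 + 13 + 2 + 4 = 124; total kept: 11 × 22 − 124 = 118.
The mitigation fund pays out 10.1 × 124 = 1252.40 in aggregate.
Group total = 118 + 1252.40 = 1370.40.

1370.40 billion dollars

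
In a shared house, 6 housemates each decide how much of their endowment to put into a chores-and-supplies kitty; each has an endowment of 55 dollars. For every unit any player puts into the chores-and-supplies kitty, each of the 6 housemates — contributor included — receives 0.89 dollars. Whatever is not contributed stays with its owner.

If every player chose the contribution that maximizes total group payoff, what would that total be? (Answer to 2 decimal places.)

1762.20 dollars

Each contributed unit returns 5.340 to the group as a whole (0.89 to each of 6 players), which exceeds 1, so the social optimum is full contribution: group total = 5.340 × 330 = 1762.20.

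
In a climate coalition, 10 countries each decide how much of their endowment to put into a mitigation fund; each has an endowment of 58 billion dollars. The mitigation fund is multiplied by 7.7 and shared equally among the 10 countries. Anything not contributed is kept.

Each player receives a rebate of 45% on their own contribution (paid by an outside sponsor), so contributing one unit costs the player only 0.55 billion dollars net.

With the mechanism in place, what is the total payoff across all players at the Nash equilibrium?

4727.00 billion dollars

Under the mechanism each unit contributed yields (7.7/10) / 0.55 = 1.4000 back to its contributor per unit of net cost, which exceeds 1, making full contribution the dominant choice for everyone.
So the Nash equilibrium is full contribution by all 10; the group earns 10 × (58 × 0.45 + 7.7 × 58) = 4727.00.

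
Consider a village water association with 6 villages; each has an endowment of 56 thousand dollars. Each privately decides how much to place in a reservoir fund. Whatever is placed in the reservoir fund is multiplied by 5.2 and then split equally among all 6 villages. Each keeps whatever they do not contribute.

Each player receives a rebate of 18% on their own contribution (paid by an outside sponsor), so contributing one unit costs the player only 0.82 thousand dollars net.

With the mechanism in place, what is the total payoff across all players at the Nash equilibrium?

1807.68 thousand dollars

Under the mechanism each unit contributed yields (5.2/6) / 0.82 = 1.0569 back to its contributor per unit of net cost, which exceeds 1, making full contribution the dominant choice for everyone.
So the Nash equilibrium is full contribution by all 6; the group earns 6 × (56 × 0.18 + 5.2 × 56) = 1807.68.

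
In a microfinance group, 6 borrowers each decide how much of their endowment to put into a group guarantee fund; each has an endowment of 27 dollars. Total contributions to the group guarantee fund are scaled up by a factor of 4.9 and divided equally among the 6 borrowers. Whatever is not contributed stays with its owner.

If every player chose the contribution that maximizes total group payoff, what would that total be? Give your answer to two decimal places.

793.80 dollars

Each contributed unit returns 4.900 to the group as a whole (0.8167 to each of 6 players), which exceeds 1, so the social optimum is full contribution: group total = 4.900 × 162 = 793.80.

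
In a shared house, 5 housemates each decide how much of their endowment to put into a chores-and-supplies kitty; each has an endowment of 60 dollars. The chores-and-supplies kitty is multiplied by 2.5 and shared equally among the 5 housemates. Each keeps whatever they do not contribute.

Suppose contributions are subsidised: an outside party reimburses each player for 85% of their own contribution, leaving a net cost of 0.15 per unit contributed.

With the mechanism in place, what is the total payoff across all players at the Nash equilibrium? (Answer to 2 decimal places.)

The effective private return per unit is now (2.5/5) / 0.15 = 3.3333 > 1, so every player's dominant strategy flips to full contribution.
At the Nash equilibrium everyone contributes 60. Group total payoff = 5 × (60 × 0.85 + 2.5 × 60) = 1005.00.

1005.00 dollars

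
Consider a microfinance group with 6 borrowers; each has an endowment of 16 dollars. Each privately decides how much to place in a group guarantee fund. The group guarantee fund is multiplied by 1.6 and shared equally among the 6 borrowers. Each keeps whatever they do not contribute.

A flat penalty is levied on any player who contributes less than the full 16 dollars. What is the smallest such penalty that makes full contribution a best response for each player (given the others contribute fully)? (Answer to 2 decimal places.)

11.73 dollars

Given the others contribute fully, the best deviation is to contribute 0 (any partial contribution still incurs the fine and gives up units whose private return 0.2667 is below 1).
Deviating from 16 to 0 saves 16 dollars but forfeits the deviator's share of the drop in the group guarantee fund: 1.6/6 × 16 = 4.27.
So the deviation gain is 16 − 4.27 = 11.73, and the fine must be at least 11.73 dollars to wipe it out.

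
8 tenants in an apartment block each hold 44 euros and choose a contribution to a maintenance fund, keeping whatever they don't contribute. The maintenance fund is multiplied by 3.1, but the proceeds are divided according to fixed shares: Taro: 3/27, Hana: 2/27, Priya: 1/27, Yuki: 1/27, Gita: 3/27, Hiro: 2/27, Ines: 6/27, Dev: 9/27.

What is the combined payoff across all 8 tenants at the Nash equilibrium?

Player j's private return per contributed unit is 3.1 × (j's share). Contributing is weakly dominant for j when that share is at least 1/3.1 = 0.3226, and contributing 0 is dominant otherwise.
Dev alone (share 9/27) is above the threshold, contributing 44; the remaining 7 contribute 0. Total contributed: 44.
The maintenance fund pays out 3.1 × 44 = 136.40 in total (split across the unequal shares, but the aggregate is all that matters for the group sum).
The 7 free-riders keep 44 each, adding 308. Group total = 308 + 136.40 = 444.40.

444.40 euros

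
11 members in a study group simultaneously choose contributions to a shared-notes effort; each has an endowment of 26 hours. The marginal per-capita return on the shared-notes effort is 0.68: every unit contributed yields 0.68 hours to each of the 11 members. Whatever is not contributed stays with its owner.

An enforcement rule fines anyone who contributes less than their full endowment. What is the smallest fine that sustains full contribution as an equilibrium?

Given the others contribute fully, the best deviation is to contribute 0 (any partial contribution still incurs the fine and gives up units whose private return 0.68 is below 1).
Deviating from 26 to 0 saves 26 hours but forfeits the deviator's share of the drop in the shared-notes effort: 0.68 × 26 = 17.68.
So the deviation gain is 26 − 17.68 = 8.32, and the fine must be at least 8.32 hours to wipe it out.

8.32 hours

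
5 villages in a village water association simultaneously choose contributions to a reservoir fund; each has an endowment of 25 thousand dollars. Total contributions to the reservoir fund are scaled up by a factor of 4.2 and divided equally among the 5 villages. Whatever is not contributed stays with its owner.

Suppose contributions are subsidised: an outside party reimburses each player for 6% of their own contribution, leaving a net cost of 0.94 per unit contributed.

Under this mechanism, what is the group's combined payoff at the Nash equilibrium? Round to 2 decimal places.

With the mechanism, a contributed unit returns (4.2/5) / 0.94 = 0.8936 per unit of net cost — still below 1 — so contributing 0 remains dominant for every player.
Everyone keeps their endowment and the group total is 5 × 25 = 125.

125.00 thousand dollars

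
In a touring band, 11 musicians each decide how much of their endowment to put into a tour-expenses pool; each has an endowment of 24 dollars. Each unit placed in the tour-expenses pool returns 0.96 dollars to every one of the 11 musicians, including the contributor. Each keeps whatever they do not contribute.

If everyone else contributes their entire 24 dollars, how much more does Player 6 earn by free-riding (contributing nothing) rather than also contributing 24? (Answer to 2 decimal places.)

Switching from a contribution of 24 to 0 lets Player 6 keep an extra 24 dollars, but lowers the tour-expenses pool by 24, which costs Player 6 their own share of that drop: 0.96 × 24 = 23.04.
Net gain = 24 − 23.04 = 0.96. The private return per contributed unit (0.96) is below 1, so free-riding is indeed the best response regardless of what the others do.

0.96 dollars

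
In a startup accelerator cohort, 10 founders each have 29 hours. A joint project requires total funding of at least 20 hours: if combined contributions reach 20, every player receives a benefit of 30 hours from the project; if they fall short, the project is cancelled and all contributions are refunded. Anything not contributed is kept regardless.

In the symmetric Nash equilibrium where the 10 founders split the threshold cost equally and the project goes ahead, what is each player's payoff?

57 hours

Equal share of the threshold: 20/10 = 2.
At this profile no one gains by cutting their contribution: any cut drops the total below 20, the project is cancelled, contributions are refunded, and the deviator ends with 29, which is less than 29 − 2 + 30 = 57. Contributing more than 2 just wastes the excess. So contributing exactly 2 is a best response.
Each player's payoff: 29 − 2 + 30 = 57.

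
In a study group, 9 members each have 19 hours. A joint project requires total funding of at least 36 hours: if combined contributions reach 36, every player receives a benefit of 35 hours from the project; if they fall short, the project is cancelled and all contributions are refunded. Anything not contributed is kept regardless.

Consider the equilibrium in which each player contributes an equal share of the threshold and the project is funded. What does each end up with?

Equal share of the threshold: 36/9 = 4.
At this profile no one gains by cutting their contribution: any cut drops the total below 36, the project is cancelled, contributions are refunded, and the deviator ends with 19, which is less than 19 − 4 + 35 = 50. Contributing more than 4 just wastes the excess. So contributing exactly 4 is a best response.
Each player's payoff: 19 − 4 + 35 = 50.

50 hours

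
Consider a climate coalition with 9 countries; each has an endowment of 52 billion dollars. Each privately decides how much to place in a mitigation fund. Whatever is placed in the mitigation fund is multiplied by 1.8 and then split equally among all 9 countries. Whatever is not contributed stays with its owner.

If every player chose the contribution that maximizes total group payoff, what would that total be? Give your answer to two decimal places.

842.40 billion dollars

Each contributed unit returns 1.800 to the group as a whole (0.2000 to each of 9 players), which exceeds 1, so the social optimum is full contribution: group total = 1.800 × 468 = 842.40.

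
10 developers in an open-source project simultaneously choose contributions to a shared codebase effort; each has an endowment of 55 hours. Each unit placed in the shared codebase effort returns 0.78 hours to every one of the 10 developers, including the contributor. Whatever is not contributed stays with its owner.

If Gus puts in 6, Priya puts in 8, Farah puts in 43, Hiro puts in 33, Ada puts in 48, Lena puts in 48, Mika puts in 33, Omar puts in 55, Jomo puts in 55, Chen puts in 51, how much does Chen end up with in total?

300.40 hours

Total contributed: 6 + 8 + 43 + 33 + 48 + 48 + 33 + 55 + 55 + 51 = 380.
Each receives 0.78 × 380 = 296.40 from the shared codebase effort.
Chen keeps 55 − 51 = 4, so Chen's payoff is 4 + 296.40 = 300.40.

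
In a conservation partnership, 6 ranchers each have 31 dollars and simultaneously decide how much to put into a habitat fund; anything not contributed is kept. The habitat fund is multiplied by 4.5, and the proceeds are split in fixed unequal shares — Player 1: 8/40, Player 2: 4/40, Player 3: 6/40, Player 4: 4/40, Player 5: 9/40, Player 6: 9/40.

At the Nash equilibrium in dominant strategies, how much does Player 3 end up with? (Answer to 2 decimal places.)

72.85 dollars

Player j's private return per contributed unit is 4.5 × (j's share). Contributing is weakly dominant for j when that share is at least 1/4.5 = 0.2222, and contributing 0 is dominant otherwise.
The shares above 0.2222 belong to Player 5 and Player 6, contributing 31 each; the remaining 4 contribute 0. Total contributed: 62.
Player 3 keeps 31 and receives 4.5 × 62 × 6/40 = 41.85 from the habitat fund, for a payoff of 72.85.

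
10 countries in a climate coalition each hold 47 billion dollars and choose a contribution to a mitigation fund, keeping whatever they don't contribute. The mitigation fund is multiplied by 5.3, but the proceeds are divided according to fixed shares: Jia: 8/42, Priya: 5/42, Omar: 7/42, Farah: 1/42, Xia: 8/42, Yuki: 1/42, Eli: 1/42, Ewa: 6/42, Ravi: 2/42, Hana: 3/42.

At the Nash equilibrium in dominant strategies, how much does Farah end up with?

58.86 billion dollars

For player j, contributing a unit is worthwhile iff 5.3 × (j's share) ≥ 1, i.e. iff j's share is at least 0.1887.
The shares above 0.1887 belong to Jia and Xia, contributing 47 each; the remaining 8 contribute 0. Total contributed: 94.
Farah keeps 47 and receives 5.3 × 94 × 1/42 = 11.86 from the mitigation fund, for a payoff of 58.86.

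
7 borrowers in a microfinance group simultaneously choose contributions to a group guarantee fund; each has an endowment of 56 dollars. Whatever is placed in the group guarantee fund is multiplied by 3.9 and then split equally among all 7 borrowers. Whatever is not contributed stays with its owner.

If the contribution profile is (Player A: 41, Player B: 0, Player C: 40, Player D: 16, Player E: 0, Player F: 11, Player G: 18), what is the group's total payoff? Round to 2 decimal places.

757.40 dollars

Total contributed: 41 + 0 + 40 + 16 + 0 + 11 + 18 = 126; total kept: 7 × 56 − 126 = 266.
The group guarantee fund pays out 3.9 × 126 = 491.40 in aggregate.
Group total = 266 + 491.40 = 757.40.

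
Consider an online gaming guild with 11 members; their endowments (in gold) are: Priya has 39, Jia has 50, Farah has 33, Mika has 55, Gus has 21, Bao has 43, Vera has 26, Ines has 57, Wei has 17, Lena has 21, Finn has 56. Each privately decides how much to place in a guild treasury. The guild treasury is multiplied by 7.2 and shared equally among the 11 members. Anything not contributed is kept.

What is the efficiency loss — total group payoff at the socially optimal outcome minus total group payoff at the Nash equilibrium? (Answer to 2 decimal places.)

The private return per contributed unit is 7.2/11 = 0.6545 < 1 for every player regardless of endowment, so the Nash equilibrium is zero contribution and the group total is Σ E_j = 39 + 50 + 33 + 55 + 21 + 43 + 26 + 57 + 17 + 21 + 56 = 418.
Each contributed unit returns 7.200 to the group, so the social optimum is full contribution by everyone: group total = 7.200 × 418 = 3009.60.
Efficiency loss = (7.200 − 1) × 418 = 2591.60.

2591.60 gold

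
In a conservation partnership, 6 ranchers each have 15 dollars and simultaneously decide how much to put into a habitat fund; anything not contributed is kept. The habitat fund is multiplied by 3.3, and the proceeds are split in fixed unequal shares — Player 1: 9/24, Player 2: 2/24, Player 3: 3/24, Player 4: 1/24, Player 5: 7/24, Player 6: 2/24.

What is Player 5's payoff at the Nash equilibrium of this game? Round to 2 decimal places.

29.44 dollars

For player j, contributing a unit is worthwhile iff 3.3 × (j's share) ≥ 1, i.e. iff j's share is at least 0.3030.
Player 1 alone (share 9/24) is above the threshold, contributing 15; the remaining 5 contribute 0. Total contributed: 15.
Player 5 keeps 15 and receives 3.3 × 15 × 7/24 = 14.44 from the habitat fund, for a payoff of 29.44.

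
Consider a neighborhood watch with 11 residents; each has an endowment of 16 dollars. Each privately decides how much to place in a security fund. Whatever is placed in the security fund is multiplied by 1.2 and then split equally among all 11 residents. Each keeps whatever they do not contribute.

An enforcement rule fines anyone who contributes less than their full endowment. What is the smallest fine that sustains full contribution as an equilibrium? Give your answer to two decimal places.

Given the others contribute fully, the best deviation is to contribute 0 (any partial contribution still incurs the fine and gives up units whose private return 0.1091 is below 1).
Deviating from 16 to 0 saves 16 dollars but forfeits the deviator's share of the drop in the security fund: 1.2/11 × 16 = 1.75.
So the deviation gain is 16 − 1.75 = 14.25, and the fine must be at least 14.25 dollars to wipe it out.

14.25 dollars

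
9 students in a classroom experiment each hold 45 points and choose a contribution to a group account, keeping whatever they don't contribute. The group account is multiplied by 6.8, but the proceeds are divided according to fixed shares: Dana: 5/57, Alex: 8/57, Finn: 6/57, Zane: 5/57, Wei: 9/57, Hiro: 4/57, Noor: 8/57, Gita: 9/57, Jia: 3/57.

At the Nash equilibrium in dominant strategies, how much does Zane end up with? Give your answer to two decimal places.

98.68 points

Player j's private return per contributed unit is 6.8 × (j's share). Contributing is weakly dominant for j when that share is at least 1/6.8 = 0.1471, and contributing 0 is dominant otherwise.
Wei and Gita clear that bar, contributing 45 each; the remaining 7 contribute 0. Total contributed: 90.
Zane keeps 45 and receives 6.8 × 90 × 5/57 = 53.68 from the group account, for a payoff of 98.68.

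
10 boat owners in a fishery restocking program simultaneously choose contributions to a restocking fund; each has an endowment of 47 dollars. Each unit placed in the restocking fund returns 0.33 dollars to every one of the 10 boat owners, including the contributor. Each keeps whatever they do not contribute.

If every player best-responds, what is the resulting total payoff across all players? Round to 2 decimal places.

470.00 dollars

The private return per contributed unit is 0.33 < 1, so contributing 0 is dominant for every player. At the Nash equilibrium everyone keeps their 47, and the group total is 10 × 47 = 470.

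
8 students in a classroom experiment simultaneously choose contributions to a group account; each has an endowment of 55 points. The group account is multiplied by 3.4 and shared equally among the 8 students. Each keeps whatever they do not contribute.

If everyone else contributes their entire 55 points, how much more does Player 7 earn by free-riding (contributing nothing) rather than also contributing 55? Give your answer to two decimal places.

31.63 points

Switching from a contribution of 55 to 0 lets Player 7 keep an extra 55 points, but lowers the group account by 55, which costs Player 7 their own share of that drop: 3.4/8 × 55 = 23.37.
Net gain = 55 − 23.37 = 31.63. The private return per contributed unit (0.4250) is below 1, so free-riding is indeed the best response regardless of what the others do.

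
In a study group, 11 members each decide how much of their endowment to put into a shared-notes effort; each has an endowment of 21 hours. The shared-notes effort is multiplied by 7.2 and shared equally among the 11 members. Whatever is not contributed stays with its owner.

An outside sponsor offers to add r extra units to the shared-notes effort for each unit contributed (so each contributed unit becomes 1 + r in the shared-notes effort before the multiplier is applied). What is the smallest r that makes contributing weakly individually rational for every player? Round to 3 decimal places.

With matching at rate r, one contributed unit becomes (1 + r) in the shared-notes effort and returns 7.2 × (1 + r) / 11 to the contributor.
Setting this equal to 1: 1 + r = 11/7.2 = 1.5278.
So the minimum matching rate is r = 1.5278 − 1 = 0.528.

0.528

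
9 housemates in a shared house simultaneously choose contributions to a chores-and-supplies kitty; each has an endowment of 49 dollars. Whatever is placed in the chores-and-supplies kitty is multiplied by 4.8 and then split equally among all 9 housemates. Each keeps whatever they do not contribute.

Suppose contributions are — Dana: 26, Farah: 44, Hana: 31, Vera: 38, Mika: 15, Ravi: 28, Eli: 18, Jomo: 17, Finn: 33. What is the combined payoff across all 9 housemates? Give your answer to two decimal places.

Total contributed: 26 + 44 + 31 + 38 + 15 + 28 + 18 + 17 + 33 = 250; total kept: 9 × 49 − 250 = 191.
The chores-and-supplies kitty pays out 4.8 × 250 = 1200.00 in aggregate.
Group total = 191 + 1200.00 = 1391.00.

1391.00 dollars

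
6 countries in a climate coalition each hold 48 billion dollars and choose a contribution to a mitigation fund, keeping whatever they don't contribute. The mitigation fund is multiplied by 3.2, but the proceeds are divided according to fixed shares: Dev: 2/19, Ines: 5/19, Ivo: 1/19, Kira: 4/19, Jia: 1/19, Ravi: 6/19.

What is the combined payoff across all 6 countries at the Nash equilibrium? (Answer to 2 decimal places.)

393.60 billion dollars

Player j's private return per contributed unit is 3.2 × (j's share). Contributing is weakly dominant for j when that share is at least 1/3.2 = 0.3125, and contributing 0 is dominant otherwise.
The only share above 0.3125 is Ravi's 6/19, contributing 48; the remaining 5 contribute 0. Total contributed: 48.
The mitigation fund pays out 3.2 × 48 = 153.60 in total (split across the unequal shares, but the aggregate is all that matters for the group sum).
The 5 free-riders keep 48 each, adding 240. Group total = 240 + 153.60 = 393.60.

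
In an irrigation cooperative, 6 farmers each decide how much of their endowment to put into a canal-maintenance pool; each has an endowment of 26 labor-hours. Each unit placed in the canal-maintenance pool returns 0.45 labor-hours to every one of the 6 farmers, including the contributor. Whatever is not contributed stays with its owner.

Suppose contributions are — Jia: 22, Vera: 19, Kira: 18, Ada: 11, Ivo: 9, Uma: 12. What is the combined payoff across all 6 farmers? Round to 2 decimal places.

Total contributed: 22 + 19 + 18 + 11 + 9 + 12 = 91; total kept: 6 × 26 − 91 = 65.
The canal-maintenance pool pays out 0.45 × 6 × 91 = 245.70 in aggregate.
Group total = 65 + 245.70 = 310.70.

310.70 labor-hours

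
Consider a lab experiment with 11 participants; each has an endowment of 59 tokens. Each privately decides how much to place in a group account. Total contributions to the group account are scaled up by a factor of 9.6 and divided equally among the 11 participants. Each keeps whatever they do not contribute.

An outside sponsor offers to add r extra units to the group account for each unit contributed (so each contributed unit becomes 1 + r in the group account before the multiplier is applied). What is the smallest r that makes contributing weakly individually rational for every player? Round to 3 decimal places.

With matching at rate r, one contributed unit becomes (1 + r) in the group account and returns 9.6 × (1 + r) / 11 to the contributor.
Setting this equal to 1: 1 + r = 11/9.6 = 1.1458.
So the minimum matching rate is r = 1.1458 − 1 = 0.146.

0.146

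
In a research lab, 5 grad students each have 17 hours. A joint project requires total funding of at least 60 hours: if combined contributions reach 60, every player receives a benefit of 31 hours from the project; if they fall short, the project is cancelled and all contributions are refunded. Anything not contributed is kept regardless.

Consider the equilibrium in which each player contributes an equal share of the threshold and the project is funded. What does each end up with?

36 hours

Equal share of the threshold: 60/5 = 12.
At this profile no one gains by cutting their contribution: any cut drops the total below 60, the project is cancelled, contributions are refunded, and the deviator ends with 17, which is less than 17 − 12 + 31 = 36. Contributing more than 12 just wastes the excess. So contributing exactly 12 is a best response.
Each player's payoff: 17 − 12 + 31 = 36.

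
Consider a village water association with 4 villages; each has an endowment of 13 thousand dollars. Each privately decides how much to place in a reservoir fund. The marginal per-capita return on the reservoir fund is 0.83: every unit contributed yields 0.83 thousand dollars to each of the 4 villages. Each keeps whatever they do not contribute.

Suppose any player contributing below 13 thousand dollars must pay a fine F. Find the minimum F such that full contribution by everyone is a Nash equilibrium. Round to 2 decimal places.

Given the others contribute fully, the best deviation is to contribute 0 (any partial contribution still incurs the fine and gives up units whose private return 0.83 is below 1).
Deviating from 13 to 0 saves 13 thousand dollars but forfeits the deviator's share of the drop in the reservoir fund: 0.83 × 13 = 10.79.
So the deviation gain is 13 − 10.79 = 2.21, and the fine must be at least 2.21 thousand dollars to wipe it out.

2.21 thousand dollars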